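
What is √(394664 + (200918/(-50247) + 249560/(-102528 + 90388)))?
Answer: 2*√10197545392138171971/10166643 ≈ 628.20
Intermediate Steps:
√(394664 + (200918/(-50247) + 249560/(-102528 + 90388))) = √(394664 + (200918*(-1/50247) + 249560/(-12140))) = √(394664 + (-200918/50247 + 249560*(-1/12140))) = √(394664 + (-200918/50247 - 12478/607)) = √(394664 - 748939292/30499929) = √(12036475039564/30499929) = 2*√10197545392138171971/10166643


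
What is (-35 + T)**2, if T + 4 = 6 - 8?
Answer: 1681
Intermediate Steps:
T = -6 (T = -4 + (6 - 8) = -4 - 2 = -6)
(-35 + T)**2 = (-35 - 6)**2 = (-41)**2 = 1681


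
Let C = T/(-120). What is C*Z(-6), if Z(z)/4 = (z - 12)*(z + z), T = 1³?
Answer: -36/5 ≈ -7.2000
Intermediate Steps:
T = 1
C = -1/120 (C = 1/(-120) = 1*(-1/120) = -1/120 ≈ -0.0083333)
Z(z) = 8*z*(-12 + z) (Z(z) = 4*((z - 12)*(z + z)) = 4*((-12 + z)*(2*z)) = 4*(2*z*(-12 + z)) = 8*z*(-12 + z))
C*Z(-6) = -(-6)*(-12 - 6)/15 = -(-6)*(-18)/15 = -1/120*864 = -36/5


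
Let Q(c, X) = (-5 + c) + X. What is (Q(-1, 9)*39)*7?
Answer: 819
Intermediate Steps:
Q(c, X) = -5 + X + c
(Q(-1, 9)*39)*7 = ((-5 + 9 - 1)*39)*7 = (3*39)*7 = 117*7 = 819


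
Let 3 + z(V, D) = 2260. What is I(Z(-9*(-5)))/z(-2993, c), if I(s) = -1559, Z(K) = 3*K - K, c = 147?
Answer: -1559/2257 ≈ -0.69074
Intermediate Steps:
Z(K) = 2*K
z(V, D) = 2257 (z(V, D) = -3 + 2260 = 2257)
I(Z(-9*(-5)))/z(-2993, c) = -1559/2257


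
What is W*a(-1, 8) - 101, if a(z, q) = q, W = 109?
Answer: 771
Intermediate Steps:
W*a(-1, 8) - 101 = 109*8 - 101 = 872 - 101 = 771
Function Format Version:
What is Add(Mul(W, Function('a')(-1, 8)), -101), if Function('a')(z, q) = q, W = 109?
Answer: 771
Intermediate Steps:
Add(Mul(W, Function('a')(-1, 8)), -101) = Add(Mul(109, 8), -101) = Add(872, -101) = 771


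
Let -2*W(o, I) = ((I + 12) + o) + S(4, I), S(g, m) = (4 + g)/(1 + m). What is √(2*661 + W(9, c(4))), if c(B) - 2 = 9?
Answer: √11751/3 ≈ 36.134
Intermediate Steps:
c(B) = 11 (c(B) = 2 + 9 = 11)
S(g, m) = (4 + g)/(1 + m)
W(o, I) = -6 - 4/(1 + I) - I/2 - o/2 (W(o, I) = -(((I + 12) + o) + (4 + 4)/(1 + I))/2 = -(((12 + I) + o) + 8/(1 + I))/2 = -((12 + I + o) + 8/(1 + I))/2 = -(12 + I + o + 8/(1 + I))/2 = -6 - 4/(1 + I) - I/2 - o/2)
√(2*661 + W(9, c(4))) = √(2*661 + (-8 + (1 + 11)*(-12 - 1*11 - 1*9))/(2*(1 + 11))) = √(1322 + (½)*(-8 + 12*(-12 - 11 - 9))/12) = √(1322 + (½)*(1/12)*(-8 + 12*(-32))) = √(1322 + (½)*(1/12)*(-8 - 384)) = √(1322 + (½)*(1/12)*(-392)) = √(1322 - 49/3) = √(3917/3) = √11751/3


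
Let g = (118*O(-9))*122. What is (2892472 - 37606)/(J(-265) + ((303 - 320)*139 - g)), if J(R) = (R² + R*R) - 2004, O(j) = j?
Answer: 951622/88549 ≈ 10.747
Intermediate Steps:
J(R) = -2004 + 2*R² (J(R) = (R² + R²) - 2004 = 2*R² - 2004 = -2004 + 2*R²)
g = -129564 (g = (118*(-9))*122 = -1062*122 = -129564)
(2892472 - 37606)/(J(-265) + ((303 - 320)*139 - g)) = (2892472 - 37606)/((-2004 + 2*(-265)²) + ((303 - 320)*139 - 1*(-129564))) = 2854866/((-2004 + 2*70225) + (-17*139 + 129564)) = 2854866/((-2004 + 140450) + (-2363 + 129564)) = 2854866/(138446 + 127201) = 2854866/265647 = 2854866*(1/265647) = 951622/88549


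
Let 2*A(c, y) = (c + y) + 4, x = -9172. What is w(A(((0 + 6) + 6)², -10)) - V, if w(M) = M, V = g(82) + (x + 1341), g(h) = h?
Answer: 7818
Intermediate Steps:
A(c, y) = 2 + c/2 + y/2 (A(c, y) = ((c + y) + 4)/2 = (4 + c + y)/2 = 2 + c/2 + y/2)
V = -7749 (V = 82 + (-9172 + 1341) = 82 - 7831 = -7749)
w(A(((0 + 6) + 6)², -10)) - V = (2 + ((0 + 6) + 6)²/2 + (½)*(-10)) - 1*(-7749) = (2 + (6 + 6)²/2 - 5) + 7749 = (2 + (½)*12² - 5) + 7749 = (2 + (½)*144 - 5) + 7749 = (2 + 72 - 5) + 7749 = 69 + 7749 = 7818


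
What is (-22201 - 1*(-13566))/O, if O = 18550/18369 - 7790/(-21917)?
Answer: -695278755171/109930972 ≈ -6324.7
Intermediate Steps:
O = 549654860/402593373 (O = 18550*(1/18369) - 7790*(-1/21917) = 18550/18369 + 7790/21917 = 549654860/402593373 ≈ 1.3653)
(-22201 - 1*(-13566))/O = (-22201 - 1*(-13566))/(549654860/402593373) = (-22201 + 13566)*(402593373/549654860) = -8635*402593373/549654860 = -695278755171/109930972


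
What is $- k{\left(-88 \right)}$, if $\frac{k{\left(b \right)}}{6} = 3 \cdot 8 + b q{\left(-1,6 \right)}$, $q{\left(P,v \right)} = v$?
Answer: $3024$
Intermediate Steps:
$k{\left(b \right)} = 144 + 36 b$ ($k{\left(b \right)} = 6 \left(3 \cdot 8 + b 6\right) = 6 \left(24 + 6 b\right) = 144 + 36 b$)
$- k{\left(-88 \right)} = - (144 + 36 \left(-88\right)) = - (144 - 3168) = \left(-1\right) \left(-3024\right) = 3024$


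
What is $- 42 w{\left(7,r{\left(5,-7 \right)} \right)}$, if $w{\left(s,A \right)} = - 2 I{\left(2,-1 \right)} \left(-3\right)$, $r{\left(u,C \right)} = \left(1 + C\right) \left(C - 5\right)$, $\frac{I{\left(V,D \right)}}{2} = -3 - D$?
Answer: $1008$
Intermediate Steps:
$I{\left(V,D \right)} = -6 - 2 D$ ($I{\left(V,D \right)} = 2 \left(-3 - D\right) = -6 - 2 D$)
$r{\left(u,C \right)} = \left(1 + C\right) \left(-5 + C\right)$
$w{\left(s,A \right)} = -24$ ($w{\left(s,A \right)} = - 2 \left(-6 - -2\right) \left(-3\right) = - 2 \left(-6 + 2\right) \left(-3\right) = \left(-2\right) \left(-4\right) \left(-3\right) = 8 \left(-3\right) = -24$)
$- 42 w{\left(7,r{\left(5,-7 \right)} \right)} = \left(-42\right) \left(-24\right) = 1008$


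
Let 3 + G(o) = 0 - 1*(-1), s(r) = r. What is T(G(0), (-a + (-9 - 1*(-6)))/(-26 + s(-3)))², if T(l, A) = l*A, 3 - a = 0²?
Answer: 144/841 ≈ 0.17122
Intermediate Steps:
G(o) = -2 (G(o) = -3 + (0 - 1*(-1)) = -3 + (0 + 1) = -3 + 1 = -2)
a = 3 (a = 3 - 1*0² = 3 - 1*0 = 3 + 0 = 3)
T(l, A) = A*l
T(G(0), (-a + (-9 - 1*(-6)))/(-26 + s(-3)))² = (((-1*3 + (-9 - 1*(-6)))/(-26 - 3))*(-2))² = (((-3 + (-9 + 6))/(-29))*(-2))² = (((-3 - 3)*(-1/29))*(-2))² = (-6*(-1/29)*(-2))² = ((6/29)*(-2))² = (-12/29)² = 144/841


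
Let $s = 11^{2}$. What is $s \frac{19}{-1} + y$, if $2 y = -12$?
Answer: $-2305$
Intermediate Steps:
$y = -6$ ($y = \frac{1}{2} \left(-12\right) = -6$)
$s = 121$
$s \frac{19}{-1} + y = 121 \frac{19}{-1} - 6 = 121 \cdot 19 \left(-1\right) - 6 = 121 \left(-19\right) - 6 = -2299 - 6 = -2305$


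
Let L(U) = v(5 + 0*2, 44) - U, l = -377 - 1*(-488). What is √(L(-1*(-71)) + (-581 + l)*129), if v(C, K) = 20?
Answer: I*√60681 ≈ 246.34*I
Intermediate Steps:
l = 111 (l = -377 + 488 = 111)
L(U) = 20 - U
√(L(-1*(-71)) + (-581 + l)*129) = √((20 - (-1)*(-71)) + (-581 + 111)*129) = √((20 - 1*71) - 470*129) = √((20 - 71) - 60630) = √(-51 - 60630) = √(-60681) = I*√60681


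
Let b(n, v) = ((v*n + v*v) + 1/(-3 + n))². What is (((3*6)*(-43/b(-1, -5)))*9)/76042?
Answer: -55728/538415381 ≈ -0.00010350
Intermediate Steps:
b(n, v) = (v² + 1/(-3 + n) + n*v)² (b(n, v) = ((n*v + v²) + 1/(-3 + n))² = ((v² + n*v) + 1/(-3 + n))² = (v² + 1/(-3 + n) + n*v)²)
(((3*6)*(-43/b(-1, -5)))*9)/76042 = (((3*6)*(-43*(-3 - 1)²/(1 - 3*(-5)² - 1*(-5)² - 5*(-1)² - 3*(-1)*(-5))²))*9)/76042 = ((18*(-43*16/(1 - 3*25 - 1*25 - 5*1 - 15)²))*9)*(1/76042) = ((18*(-43*16/(1 - 75 - 25 - 5 - 15)²))*9)*(1/76042) = ((18*(-43/((1/16)*(-119)²)))*9)*(1/76042) = ((18*(-43/((1/16)*14161)))*9)*(1/76042) = ((18*(-43/14161/16))*9)*(1/76042) = ((18*(-43*16/14161))*9)*(1/76042) = ((18*(-688/14161))*9)*(1/76042) = -12384/14161*9*(1/76042) = -111456/14161*1/76042 = -55728/538415381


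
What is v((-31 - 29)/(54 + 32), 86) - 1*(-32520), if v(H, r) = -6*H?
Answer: 1398540/43 ≈ 32524.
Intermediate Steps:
v((-31 - 29)/(54 + 32), 86) - 1*(-32520) = -6*(-31 - 29)/(54 + 32) - 1*(-32520) = -(-360)/86 + 32520 = -6*(-30/43) + 32520 = 180/43 + 32520 = 1398540/43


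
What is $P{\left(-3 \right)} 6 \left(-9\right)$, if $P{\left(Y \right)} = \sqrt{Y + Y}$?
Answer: $- 54 i \sqrt{6} \approx - 132.27 i$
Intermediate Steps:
$P{\left(Y \right)} = \sqrt{2} \sqrt{Y}$ ($P{\left(Y \right)} = \sqrt{2 Y} = \sqrt{2} \sqrt{Y}$)
$P{\left(-3 \right)} 6 \left(-9\right) = \sqrt{2} \sqrt{-3} \cdot 6 \left(-9\right) = \sqrt{2} i \sqrt{3} \cdot 6 \left(-9\right) = i \sqrt{6} \cdot 6 \left(-9\right) = 6 i \sqrt{6} \left(-9\right) = - 54 i \sqrt{6}$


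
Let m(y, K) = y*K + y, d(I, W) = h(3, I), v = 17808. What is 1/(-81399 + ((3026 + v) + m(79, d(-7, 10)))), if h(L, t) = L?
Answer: -1/60249 ≈ -1.6598e-5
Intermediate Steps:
d(I, W) = 3
m(y, K) = y + K*y (m(y, K) = K*y + y = y + K*y)
1/(-81399 + ((3026 + v) + m(79, d(-7, 10)))) = 1/(-81399 + ((3026 + 17808) + 79*(1 + 3))) = 1/(-81399 + (20834 + 79*4)) = 1/(-81399 + (20834 + 316)) = 1/(-81399 + 21150) = 1/(-60249) = -1/60249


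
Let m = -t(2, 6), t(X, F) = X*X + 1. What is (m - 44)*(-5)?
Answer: 245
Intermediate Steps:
t(X, F) = 1 + X² (t(X, F) = X² + 1 = 1 + X²)
m = -5 (m = -(1 + 2²) = -(1 + 4) = -1*5 = -5)
(m - 44)*(-5) = (-5 - 44)*(-5) = -49*(-5) = 245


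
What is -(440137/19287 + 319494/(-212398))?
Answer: -43661068874/2048260113 ≈ -21.316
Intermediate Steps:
-(440137/19287 + 319494/(-212398)) = -(440137*(1/19287) + 319494*(-1/212398)) = -(440137/19287 - 159747/106199) = -1*43661068874/2048260113 = -43661068874/2048260113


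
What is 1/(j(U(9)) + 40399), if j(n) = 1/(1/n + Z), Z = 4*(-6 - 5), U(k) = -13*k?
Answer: 5149/208014334 ≈ 2.4753e-5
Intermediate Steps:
Z = -44 (Z = 4*(-11) = -44)
j(n) = 1/(-44 + 1/n) (j(n) = 1/(1/n - 44) = 1/(-44 + 1/n))
1/(j(U(9)) + 40399) = 1/(-(-13*9)/(-1 + 44*(-13*9)) + 40399) = 1/(-1*(-117)/(-1 + 44*(-117)) + 40399) = 1/(-1*(-117)/(-1 - 5148) + 40399) = 1/(-1*(-117)/(-5149) + 40399) = 1/(-1*(-117)*(-1/5149) + 40399) = 1/(-117/5149 + 40399) = 1/(208014334/5149) = 5149/208014334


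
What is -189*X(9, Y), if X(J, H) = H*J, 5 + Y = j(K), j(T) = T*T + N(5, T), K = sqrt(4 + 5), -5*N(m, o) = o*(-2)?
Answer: -44226/5 ≈ -8845.2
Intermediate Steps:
N(m, o) = 2*o/5 (N(m, o) = -o*(-2)/5 = -(-2)*o/5 = 2*o/5)
K = 3 (K = sqrt(9) = 3)
j(T) = T**2 + 2*T/5 (j(T) = T*T + 2*T/5 = T**2 + 2*T/5)
Y = 26/5 (Y = -5 + (1/5)*3*(2 + 5*3) = -5 + (1/5)*3*(2 + 15) = -5 + (1/5)*3*17 = -5 + 51/5 = 26/5 ≈ 5.2000)
-189*X(9, Y) = -4914*9/5 = -189*234/5 = -44226/5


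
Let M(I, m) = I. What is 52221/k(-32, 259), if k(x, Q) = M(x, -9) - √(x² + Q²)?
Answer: 1671072/67081 - 52221*√68105/67081 ≈ -178.25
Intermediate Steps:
k(x, Q) = x - √(Q² + x²) (k(x, Q) = x - √(x² + Q²) = x - √(Q² + x²))
52221/k(-32, 259) = 52221/(-32 - √(259² + (-32)²)) = 52221/(-32 - √(67081 + 1024)) = 52221/(-32 - √68105)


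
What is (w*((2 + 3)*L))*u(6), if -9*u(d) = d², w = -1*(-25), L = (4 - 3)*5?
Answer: -2500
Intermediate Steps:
L = 5 (L = 1*5 = 5)
w = 25
u(d) = -d²/9
(w*((2 + 3)*L))*u(6) = (25*((2 + 3)*5))*(-⅑*6²) = (25*(5*5))*(-⅑*36) = (25*25)*(-4) = 625*(-4) = -2500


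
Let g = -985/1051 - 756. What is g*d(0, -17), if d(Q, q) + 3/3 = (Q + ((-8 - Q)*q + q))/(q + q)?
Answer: 7159869/2102 ≈ 3406.2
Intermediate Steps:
d(Q, q) = -1 + (Q + q + q*(-8 - Q))/(2*q) (d(Q, q) = -1 + (Q + ((-8 - Q)*q + q))/(q + q) = -1 + (Q + (q*(-8 - Q) + q))/((2*q)) = -1 + (Q + (q + q*(-8 - Q)))*(1/(2*q)) = -1 + (Q + q + q*(-8 - Q))*(1/(2*q)) = -1 + (Q + q + q*(-8 - Q))/(2*q))
g = -795541/1051 (g = -985*1/1051 - 756 = -985/1051 - 756 = -795541/1051 ≈ -756.94)
g*d(0, -17) = -795541*(0 - 1*(-17)*(9 + 0))/(2102*(-17)) = -795541*(-1)*(0 - 1*(-17)*9)/(2102*17) = -795541*(-1)*(0 + 153)/(2102*17) = -795541*(-1)*153/(2102*17) = -795541/1051*(-9/2) = 7159869/2102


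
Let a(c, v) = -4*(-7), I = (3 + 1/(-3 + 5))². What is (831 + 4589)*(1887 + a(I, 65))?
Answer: 10379300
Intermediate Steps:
I = 49/4 (I = (3 + 1/2)² = (3 + ½)² = (7/2)² = 49/4 ≈ 12.250)
a(c, v) = 28
(831 + 4589)*(1887 + a(I, 65)) = (831 + 4589)*(1887 + 28) = 5420*1915 = 10379300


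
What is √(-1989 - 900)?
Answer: 3*I*√321 ≈ 53.749*I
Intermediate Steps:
√(-1989 - 900) = √(-2889) = 3*I*√321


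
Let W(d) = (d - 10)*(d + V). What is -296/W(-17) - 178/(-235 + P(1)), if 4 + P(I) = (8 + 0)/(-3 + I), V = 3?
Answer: -86/1701 ≈ -0.050559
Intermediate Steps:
W(d) = (-10 + d)*(3 + d) (W(d) = (d - 10)*(d + 3) = (-10 + d)*(3 + d))
P(I) = -4 + 8/(-3 + I) (P(I) = -4 + (8 + 0)/(-3 + I) = -4 + 8/(-3 + I))
-296/W(-17) - 178/(-235 + P(1)) = -296/(-30 + (-17)² - 7*(-17)) - 178/(-235 + 4*(5 - 1*1)/(-3 + 1)) = -296/(-30 + 289 + 119) - 178/(-235 + 4*(5 - 1)/(-2)) = -296/378 - 178/(-235 + 4*(-½)*4) = -296*1/378 - 178/(-235 - 8) = -148/189 - 178/(-243) = -148/189 - 178*(-1/243) = -148/189 + 178/243 = -86/1701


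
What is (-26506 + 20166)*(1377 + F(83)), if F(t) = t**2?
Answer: -52406440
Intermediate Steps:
(-26506 + 20166)*(1377 + F(83)) = (-26506 + 20166)*(1377 + 83**2) = -6340*(1377 + 6889) = -6340*8266 = -52406440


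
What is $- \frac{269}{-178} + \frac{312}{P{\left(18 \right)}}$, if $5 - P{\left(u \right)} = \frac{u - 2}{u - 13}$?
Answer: $\frac{93367}{534} \approx 174.84$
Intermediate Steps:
$P{\left(u \right)} = 5 - \frac{-2 + u}{-13 + u}$ ($P{\left(u \right)} = 5 - \frac{u - 2}{u - 13} = 5 - \frac{-2 + u}{-13 + u}$)
$- \frac{269}{-178} + \frac{312}{P{\left(18 \right)}} = - \frac{269}{-178} + \frac{312}{\frac{1}{-13 + 18} \left(-63 + 4 \cdot 18\right)} = \left(-269\right) \left(- \frac{1}{178}\right) + \frac{312}{\frac{1}{5} \left(-63 + 72\right)} = \frac{269}{178} + \frac{312}{\frac{1}{5} \cdot 9} = \frac{269}{178} + \frac{312}{\frac{9}{5}} = \frac{269}{178} + 312 \cdot \frac{5}{9} = \frac{269}{178} + \frac{520}{3} = \frac{93367}{534}$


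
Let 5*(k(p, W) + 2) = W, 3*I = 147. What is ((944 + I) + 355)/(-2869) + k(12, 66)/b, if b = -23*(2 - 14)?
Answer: -424894/989805 ≈ -0.42927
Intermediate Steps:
b = 276 (b = -23*(-12) = 276)
I = 49 (I = (⅓)*147 = 49)
k(p, W) = -2 + W/5
((944 + I) + 355)/(-2869) + k(12, 66)/b = ((944 + 49) + 355)/(-2869) + (-2 + (⅕)*66)/276 = (993 + 355)*(-1/2869) + (-2 + 66/5)*(1/276) = 1348*(-1/2869) + (56/5)*(1/276) = -1348/2869 + 14/345 = -424894/989805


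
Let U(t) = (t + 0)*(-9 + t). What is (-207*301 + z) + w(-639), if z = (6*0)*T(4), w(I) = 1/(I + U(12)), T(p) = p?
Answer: -37571122/603 ≈ -62307.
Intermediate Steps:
U(t) = t*(-9 + t)
w(I) = 1/(36 + I) (w(I) = 1/(I + 12*(-9 + 12)) = 1/(I + 12*3) = 1/(I + 36) = 1/(36 + I))
z = 0 (z = (6*0)*4 = 0*4 = 0)
(-207*301 + z) + w(-639) = (-207*301 + 0) + 1/(36 - 639) = (-62307 + 0) + 1/(-603) = -62307 - 1/603 = -37571122/603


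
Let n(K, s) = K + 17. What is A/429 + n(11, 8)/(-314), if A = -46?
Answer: -13228/67353 ≈ -0.19640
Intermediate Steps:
n(K, s) = 17 + K
A/429 + n(11, 8)/(-314) = -46/429 + (17 + 11)/(-314) = -46*1/429 + 28*(-1/314) = -46/429 - 14/157 = -13228/67353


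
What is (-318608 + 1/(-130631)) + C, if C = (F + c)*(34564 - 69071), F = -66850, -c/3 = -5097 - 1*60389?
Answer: -584273517196185/130631 ≈ -4.4727e+9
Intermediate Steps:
c = 196458 (c = -3*(-5097 - 1*60389) = -3*(-5097 - 60389) = -3*(-65486) = 196458)
C = -4472383256 (C = (-66850 + 196458)*(34564 - 69071) = 129608*(-34507) = -4472383256)
(-318608 + 1/(-130631)) + C = (-318608 + 1/(-130631)) - 4472383256 = (-318608 - 1/130631) - 4472383256 = -41620081649/130631 - 4472383256 = -584273517196185/130631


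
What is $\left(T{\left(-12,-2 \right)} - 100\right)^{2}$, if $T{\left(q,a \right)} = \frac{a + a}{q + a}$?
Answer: $\frac{487204}{49} \approx 9942.9$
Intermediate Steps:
$T{\left(q,a \right)} = \frac{2 a}{a + q}$
$\left(T{\left(-12,-2 \right)} - 100\right)^{2} = \left(2 \left(-2\right) \frac{1}{-2 - 12} - 100\right)^{2} = \left(2 \left(-2\right) \frac{1}{-14} - 100\right)^{2} = \left(2 \left(-2\right) \left(- \frac{1}{14}\right) - 100\right)^{2} = \left(\frac{2}{7} - 100\right)^{2} = \left(- \frac{698}{7}\right)^{2} = \frac{487204}{49}$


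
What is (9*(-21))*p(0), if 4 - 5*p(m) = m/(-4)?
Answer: -756/5 ≈ -151.20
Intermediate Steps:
p(m) = 4/5 + m/20 (p(m) = 4/5 - m/(5*(-4)) = 4/5 - m*(-1)/(5*4) = 4/5 - (-1)*m/20 = 4/5 + m/20)
(9*(-21))*p(0) = (9*(-21))*(4/5 + (1/20)*0) = -189*(4/5 + 0) = -189*4/5 = -756/5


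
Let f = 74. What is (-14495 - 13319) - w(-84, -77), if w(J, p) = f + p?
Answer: -27811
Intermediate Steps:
w(J, p) = 74 + p
(-14495 - 13319) - w(-84, -77) = (-14495 - 13319) - (74 - 77) = -27814 - 1*(-3) = -27814 + 3 = -27811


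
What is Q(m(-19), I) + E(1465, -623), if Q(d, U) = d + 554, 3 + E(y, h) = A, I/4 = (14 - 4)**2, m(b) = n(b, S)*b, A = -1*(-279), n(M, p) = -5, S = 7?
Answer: 925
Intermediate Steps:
A = 279
m(b) = -5*b
I = 400 (I = 4*(14 - 4)**2 = 4*10**2 = 4*100 = 400)
E(y, h) = 276 (E(y, h) = -3 + 279 = 276)
Q(d, U) = 554 + d
Q(m(-19), I) + E(1465, -623) = (554 - 5*(-19)) + 276 = (554 + 95) + 276 = 649 + 276 = 925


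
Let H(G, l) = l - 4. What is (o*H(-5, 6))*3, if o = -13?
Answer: -78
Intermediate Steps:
H(G, l) = -4 + l
(o*H(-5, 6))*3 = -13*(-4 + 6)*3 = -13*2*3 = -26*3 = -78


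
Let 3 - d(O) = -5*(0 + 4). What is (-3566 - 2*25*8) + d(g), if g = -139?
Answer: -3943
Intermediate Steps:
d(O) = 23 (d(O) = 3 - (-5)*(0 + 4) = 3 - (-5)*4 = 3 - 1*(-20) = 3 + 20 = 23)
(-3566 - 2*25*8) + d(g) = (-3566 - 2*25*8) + 23 = (-3566 - 50*8) + 23 = (-3566 - 400) + 23 = -3966 + 23 = -3943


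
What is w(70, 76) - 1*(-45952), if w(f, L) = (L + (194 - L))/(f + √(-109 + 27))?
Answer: 114473222/2491 - 97*I*√82/2491 ≈ 45955.0 - 0.35262*I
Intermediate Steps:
w(f, L) = 194/(f + I*√82) (w(f, L) = 194/(f + √(-82)) = 194/(f + I*√82))
w(70, 76) - 1*(-45952) = 194/(70 + I*√82) - 1*(-45952) = 194/(70 + I*√82) + 45952 = 45952 + 194/(70 + I*√82)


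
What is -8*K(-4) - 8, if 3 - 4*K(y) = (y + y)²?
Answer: 114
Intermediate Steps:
K(y) = ¾ - y² (K(y) = ¾ - (y + y)²/4 = ¾ - 4*y²/4 = ¾ - y²)
-8*K(-4) - 8 = -8*(¾ - 1*(-4)²) - 8 = -8*(¾ - 1*16) - 8 = -8*(¾ - 16) - 8 = -8*(-61/4) - 8 = 122 - 8 = 114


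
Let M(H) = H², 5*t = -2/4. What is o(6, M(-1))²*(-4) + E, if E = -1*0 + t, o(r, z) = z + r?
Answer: -1961/10 ≈ -196.10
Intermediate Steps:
t = -⅒ (t = (-2/4)/5 = (-2*¼)/5 = (⅕)*(-½) = -⅒ ≈ -0.10000)
o(r, z) = r + z
E = -⅒ (E = -1*0 - ⅒ = 0 - ⅒ = -⅒ ≈ -0.10000)
o(6, M(-1))²*(-4) + E = (6 + (-1)²)²*(-4) - ⅒ = (6 + 1)²*(-4) - ⅒ = 7²*(-4) - ⅒ = 49*(-4) - ⅒ = -196 - ⅒ = -1961/10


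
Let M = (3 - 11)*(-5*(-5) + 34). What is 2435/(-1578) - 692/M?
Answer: -3584/46551 ≈ -0.076991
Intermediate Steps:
M = -472 (M = -8*(25 + 34) = -8*59 = -472)
2435/(-1578) - 692/M = 2435/(-1578) - 692/(-472) = 2435*(-1/1578) - 692*(-1/472) = -2435/1578 + 173/118 = -3584/46551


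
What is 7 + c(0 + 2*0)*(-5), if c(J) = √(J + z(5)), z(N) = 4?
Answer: -3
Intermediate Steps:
c(J) = √(4 + J) (c(J) = √(J + 4) = √(4 + J))
7 + c(0 + 2*0)*(-5) = 7 + √(4 + (0 + 2*0))*(-5) = 7 + √(4 + (0 + 0))*(-5) = 7 + √(4 + 0)*(-5) = 7 + √4*(-5) = 7 + 2*(-5) = 7 - 10 = -3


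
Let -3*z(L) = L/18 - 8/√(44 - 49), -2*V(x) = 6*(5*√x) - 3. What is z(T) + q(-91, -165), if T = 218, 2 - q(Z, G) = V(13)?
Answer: -191/54 + 15*√13 - 8*I*√5/15 ≈ 50.546 - 1.1926*I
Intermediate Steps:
V(x) = 3/2 - 15*√x (V(x) = -(6*(5*√x) - 3)/2 = -(30*√x - 3)/2 = -(-3 + 30*√x)/2 = 3/2 - 15*√x)
q(Z, G) = ½ + 15*√13 (q(Z, G) = 2 - (3/2 - 15*√13) = 2 + (-3/2 + 15*√13) = ½ + 15*√13)
z(L) = -L/54 - 8*I*√5/15 (z(L) = -(L/18 - 8/√(44 - 49))/3 = -(L*(1/18) - 8*(-I*√5/5))/3 = -(L/18 - 8*(-I*√5/5))/3 = -(L/18 - (-8)*I*√5/5)/3 = -(L/18 + 8*I*√5/5)/3 = -L/54 - 8*I*√5/15)
z(T) + q(-91, -165) = (-1/54*218 - 8*I*√5/15) + (½ + 15*√13) = (-109/27 - 8*I*√5/15) + (½ + 15*√13) = -191/54 + 15*√13 - 8*I*√5/15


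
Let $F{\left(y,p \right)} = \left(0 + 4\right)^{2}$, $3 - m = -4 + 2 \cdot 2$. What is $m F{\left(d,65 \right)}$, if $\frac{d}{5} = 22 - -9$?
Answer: $48$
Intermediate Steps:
$d = 155$ ($d = 5 \left(22 - -9\right) = 5 \left(22 + 9\right) = 5 \cdot 31 = 155$)
$m = 3$ ($m = 3 - \left(-4 + 2 \cdot 2\right) = 3 - \left(-4 + 4\right) = 3 - 0 = 3 + 0 = 3$)
$F{\left(y,p \right)} = 16$ ($F{\left(y,p \right)} = 4^{2} = 16$)
$m F{\left(d,65 \right)} = 3 \cdot 16 = 48$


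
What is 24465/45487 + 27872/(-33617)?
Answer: -445373759/1529136479 ≈ -0.29126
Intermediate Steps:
24465/45487 + 27872/(-33617) = 24465*(1/45487) + 27872*(-1/33617) = 24465/45487 - 27872/33617 = -445373759/1529136479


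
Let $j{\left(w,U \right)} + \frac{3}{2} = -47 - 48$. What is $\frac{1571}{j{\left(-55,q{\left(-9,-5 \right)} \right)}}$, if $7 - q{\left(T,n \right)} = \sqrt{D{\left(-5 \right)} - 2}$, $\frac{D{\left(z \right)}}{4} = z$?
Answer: $- \frac{3142}{193} \approx -16.28$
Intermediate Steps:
$D{\left(z \right)} = 4 z$
$q{\left(T,n \right)} = 7 - i \sqrt{22}$ ($q{\left(T,n \right)} = 7 - \sqrt{4 \left(-5\right) - 2} = 7 - \sqrt{-20 - 2} = 7 - \sqrt{-22} = 7 - i \sqrt{22}$)
$j{\left(w,U \right)} = - \frac{193}{2}$ ($j{\left(w,U \right)} = - \frac{3}{2} - 95 = - \frac{193}{2}$)
$\frac{1571}{j{\left(-55,q{\left(-9,-5 \right)} \right)}} = \frac{1571}{- \frac{193}{2}} = 1571 \left(- \frac{2}{193}\right) = - \frac{3142}{193}$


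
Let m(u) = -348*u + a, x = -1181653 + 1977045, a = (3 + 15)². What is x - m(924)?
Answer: 1116620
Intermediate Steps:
a = 324 (a = 18² = 324)
x = 795392
m(u) = 324 - 348*u (m(u) = -348*u + 324 = 324 - 348*u)
x - m(924) = 795392 - (324 - 348*924) = 795392 - (324 - 321552) = 795392 - 1*(-321228) = 795392 + 321228 = 1116620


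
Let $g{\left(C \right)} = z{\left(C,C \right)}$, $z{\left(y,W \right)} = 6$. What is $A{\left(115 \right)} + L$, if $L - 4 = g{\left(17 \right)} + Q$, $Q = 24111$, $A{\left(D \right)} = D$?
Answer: $24236$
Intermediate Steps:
$g{\left(C \right)} = 6$
$L = 24121$ ($L = 4 + \left(6 + 24111\right) = 4 + 24117 = 24121$)
$A{\left(115 \right)} + L = 115 + 24121 = 24236$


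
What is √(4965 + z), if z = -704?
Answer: √4261 ≈ 65.276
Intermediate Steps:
√(4965 + z) = √(4965 - 704) = √4261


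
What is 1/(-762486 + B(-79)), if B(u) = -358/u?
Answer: -79/60236036 ≈ -1.3115e-6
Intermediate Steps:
1/(-762486 + B(-79)) = 1/(-762486 - 358/(-79)) = 1/(-762486 - 358*(-1/79)) = 1/(-762486 + 358/79) = 1/(-60236036/79) = -79/60236036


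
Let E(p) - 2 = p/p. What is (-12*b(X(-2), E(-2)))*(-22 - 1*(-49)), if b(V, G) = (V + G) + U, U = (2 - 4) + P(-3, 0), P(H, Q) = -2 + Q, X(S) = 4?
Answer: -972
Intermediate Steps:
E(p) = 3 (E(p) = 2 + p/p = 2 + 1 = 3)
U = -4 (U = (2 - 4) + (-2 + 0) = -2 - 2 = -4)
b(V, G) = -4 + G + V (b(V, G) = (V + G) - 4 = (G + V) - 4 = -4 + G + V)
(-12*b(X(-2), E(-2)))*(-22 - 1*(-49)) = (-12*(-4 + 3 + 4))*(-22 - 1*(-49)) = (-12*3)*(-22 + 49) = -36*27 = -972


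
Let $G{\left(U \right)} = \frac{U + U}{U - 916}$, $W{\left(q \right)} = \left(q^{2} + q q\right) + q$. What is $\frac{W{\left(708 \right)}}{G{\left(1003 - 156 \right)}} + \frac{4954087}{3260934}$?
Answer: $- \frac{112862084081939}{2762011098} \approx -40862.0$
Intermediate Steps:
$W{\left(q \right)} = q + 2 q^{2}$ ($W{\left(q \right)} = \left(q^{2} + q^{2}\right) + q = 2 q^{2} + q = q + 2 q^{2}$)
$G{\left(U \right)} = \frac{2 U}{-916 + U}$
$\frac{W{\left(708 \right)}}{G{\left(1003 - 156 \right)}} + \frac{4954087}{3260934} = \frac{708 \left(1 + 2 \cdot 708\right)}{2 \left(1003 - 156\right) \frac{1}{-916 + \left(1003 - 156\right)}} + \frac{4954087}{3260934} = \frac{708 \left(1 + 1416\right)}{2 \left(1003 - 156\right) \frac{1}{-916 + \left(1003 - 156\right)}} + 4954087 \cdot \frac{1}{3260934} = \frac{708 \cdot 1417}{2 \cdot 847 \frac{1}{-916 + 847}} + \frac{4954087}{3260934} = \frac{1003236}{2 \cdot 847 \frac{1}{-69}} + \frac{4954087}{3260934} = \frac{1003236}{2 \cdot 847 \left(- \frac{1}{69}\right)} + \frac{4954087}{3260934} = \frac{1003236}{- \frac{1694}{69}} + \frac{4954087}{3260934} = 1003236 \left(- \frac{69}{1694}\right) + \frac{4954087}{3260934} = - \frac{34611642}{847} + \frac{4954087}{3260934} = - \frac{112862084081939}{2762011098}$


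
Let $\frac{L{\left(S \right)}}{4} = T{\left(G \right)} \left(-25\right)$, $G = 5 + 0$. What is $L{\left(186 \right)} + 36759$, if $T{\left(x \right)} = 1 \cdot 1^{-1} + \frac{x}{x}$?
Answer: $36559$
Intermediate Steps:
$G = 5$
$T{\left(x \right)} = 2$ ($T{\left(x \right)} = 1 \cdot 1 + 1 = 1 + 1 = 2$)
$L{\left(S \right)} = -200$ ($L{\left(S \right)} = 4 \cdot 2 \left(-25\right) = 4 \left(-50\right) = -200$)
$L{\left(186 \right)} + 36759 = -200 + 36759 = 36559$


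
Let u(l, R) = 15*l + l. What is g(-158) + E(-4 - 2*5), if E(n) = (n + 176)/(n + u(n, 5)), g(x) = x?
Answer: -18883/119 ≈ -158.68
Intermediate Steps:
u(l, R) = 16*l
E(n) = (176 + n)/(17*n) (E(n) = (n + 176)/(n + 16*n) = (176 + n)/((17*n)) = (176 + n)*(1/(17*n)) = (176 + n)/(17*n))
g(-158) + E(-4 - 2*5) = -158 + (176 + (-4 - 2*5))/(17*(-4 - 2*5)) = -158 + (176 + (-4 - 10))/(17*(-4 - 10)) = -158 + (1/17)*(176 - 14)/(-14) = -158 + (1/17)*(-1/14)*162 = -158 - 81/119 = -18883/119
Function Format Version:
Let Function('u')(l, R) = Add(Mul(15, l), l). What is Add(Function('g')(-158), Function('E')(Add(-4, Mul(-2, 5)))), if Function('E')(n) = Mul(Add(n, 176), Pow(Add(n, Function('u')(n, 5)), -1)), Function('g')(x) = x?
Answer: Rational(-18883, 119) ≈ -158.68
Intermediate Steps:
Function('u')(l, R) = Mul(16, l)
Function('E')(n) = Mul(Rational(1, 17), Pow(n, -1), Add(176, n)) (Function('E')(n) = Mul(Add(n, 176), Pow(Add(n, Mul(16, n)), -1)) = Mul(Add(176, n), Pow(Mul(17, n), -1)) = Mul(Add(176, n), Mul(Rational(1, 17), Pow(n, -1))) = Mul(Rational(1, 17), Pow(n, -1), Add(176, n)))
Add(Function('g')(-158), Function('E')(Add(-4, Mul(-2, 5)))) = Add(-158, Mul(Rational(1, 17), Pow(Add(-4, Mul(-2, 5)), -1), Add(176, Add(-4, Mul(-2, 5))))) = Add(-158, Mul(Rational(1, 17), Pow(Add(-4, -10), -1), Add(176, Add(-4, -10)))) = Add(-158, Mul(Rational(1, 17), Pow(-14, -1), Add(176, -14))) = Add(-158, Mul(Rational(1, 17), Rational(-1, 14), 162)) = Add(-158, Rational(-81, 119)) = Rational(-18883, 119)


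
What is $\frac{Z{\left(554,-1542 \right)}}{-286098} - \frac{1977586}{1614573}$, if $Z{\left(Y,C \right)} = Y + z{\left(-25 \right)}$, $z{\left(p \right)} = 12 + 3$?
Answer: $- \frac{188900697155}{153975368718} \approx -1.2268$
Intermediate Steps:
$z{\left(p \right)} = 15$
$Z{\left(Y,C \right)} = 15 + Y$ ($Z{\left(Y,C \right)} = Y + 15 = 15 + Y$)
$\frac{Z{\left(554,-1542 \right)}}{-286098} - \frac{1977586}{1614573} = \frac{15 + 554}{-286098} - \frac{1977586}{1614573} = 569 \left(- \frac{1}{286098}\right) - \frac{1977586}{1614573} = - \frac{569}{286098} - \frac{1977586}{1614573} = - \frac{188900697155}{153975368718}$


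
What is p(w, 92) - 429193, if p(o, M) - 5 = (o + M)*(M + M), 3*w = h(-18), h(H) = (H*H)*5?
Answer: -312900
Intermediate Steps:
h(H) = 5*H**2 (h(H) = H**2*5 = 5*H**2)
w = 540 (w = (5*(-18)**2)/3 = (5*324)/3 = (1/3)*1620 = 540)
p(o, M) = 5 + 2*M*(M + o) (p(o, M) = 5 + (o + M)*(M + M) = 5 + (M + o)*(2*M) = 5 + 2*M*(M + o))
p(w, 92) - 429193 = (5 + 2*92**2 + 2*92*540) - 429193 = (5 + 2*8464 + 99360) - 429193 = (5 + 16928 + 99360) - 429193 = 116293 - 429193 = -312900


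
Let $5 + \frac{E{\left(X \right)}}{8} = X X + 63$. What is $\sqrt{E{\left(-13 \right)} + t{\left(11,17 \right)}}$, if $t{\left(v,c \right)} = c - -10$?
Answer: $\sqrt{1843} \approx 42.93$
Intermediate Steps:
$t{\left(v,c \right)} = 10 + c$ ($t{\left(v,c \right)} = c + 10 = 10 + c$)
$E{\left(X \right)} = 464 + 8 X^{2}$ ($E{\left(X \right)} = -40 + 8 \left(X X + 63\right) = -40 + 8 \left(X^{2} + 63\right) = -40 + 8 \left(63 + X^{2}\right) = -40 + \left(504 + 8 X^{2}\right) = 464 + 8 X^{2}$)
$\sqrt{E{\left(-13 \right)} + t{\left(11,17 \right)}} = \sqrt{\left(464 + 8 \left(-13\right)^{2}\right) + \left(10 + 17\right)} = \sqrt{\left(464 + 8 \cdot 169\right) + 27} = \sqrt{\left(464 + 1352\right) + 27} = \sqrt{1816 + 27} = \sqrt{1843}$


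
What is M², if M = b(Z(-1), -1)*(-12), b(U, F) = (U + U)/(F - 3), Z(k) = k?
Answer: 36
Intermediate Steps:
b(U, F) = 2*U/(-3 + F) (b(U, F) = (2*U)/(-3 + F) = 2*U/(-3 + F))
M = -6 (M = (2*(-1)/(-3 - 1))*(-12) = (2*(-1)/(-4))*(-12) = (2*(-1)*(-¼))*(-12) = (½)*(-12) = -6)
M² = (-6)² = 36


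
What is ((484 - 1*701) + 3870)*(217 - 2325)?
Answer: -7700524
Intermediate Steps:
((484 - 1*701) + 3870)*(217 - 2325) = ((484 - 701) + 3870)*(-2108) = (-217 + 3870)*(-2108) = 3653*(-2108) = -7700524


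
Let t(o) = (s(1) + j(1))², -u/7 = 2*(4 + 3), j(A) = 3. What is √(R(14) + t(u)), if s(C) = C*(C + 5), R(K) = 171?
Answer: 6*√7 ≈ 15.875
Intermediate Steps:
u = -98 (u = -14*(4 + 3) = -14*7 = -7*14 = -98)
s(C) = C*(5 + C)
t(o) = 81 (t(o) = (1*(5 + 1) + 3)² = (1*6 + 3)² = (6 + 3)² = 9² = 81)
√(R(14) + t(u)) = √(171 + 81) = √252 = 6*√7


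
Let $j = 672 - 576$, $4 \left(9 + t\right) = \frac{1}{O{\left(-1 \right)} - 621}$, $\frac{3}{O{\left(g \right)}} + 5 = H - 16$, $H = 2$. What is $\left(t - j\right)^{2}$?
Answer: $\frac{24570451145881}{2228595264} \approx 11025.0$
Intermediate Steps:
$O{\left(g \right)} = - \frac{3}{19}$ ($O{\left(g \right)} = \frac{3}{-5 + \left(2 - 16\right)} = \frac{3}{-5 - 14} = \frac{3}{-19} = 3 \left(- \frac{1}{19}\right) = - \frac{3}{19}$)
$t = - \frac{424891}{47208}$ ($t = -9 + \frac{1}{4 \left(- \frac{3}{19} - 621\right)} = -9 + \frac{1}{4 \left(- \frac{11802}{19}\right)} = -9 + \frac{1}{4} \left(- \frac{19}{11802}\right) = -9 - \frac{19}{47208} = - \frac{424891}{47208} \approx -9.0004$)
$j = 96$
$\left(t - j\right)^{2} = \left(- \frac{424891}{47208} - 96\right)^{2} = \left(- \frac{4956859}{47208}\right)^{2} = \frac{24570451145881}{2228595264}$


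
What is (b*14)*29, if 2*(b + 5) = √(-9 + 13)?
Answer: -1624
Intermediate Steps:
b = -4 (b = -5 + √(-9 + 13)/2 = -5 + √4/2 = -5 + (½)*2 = -5 + 1 = -4)
(b*14)*29 = -4*14*29 = -56*29 = -1624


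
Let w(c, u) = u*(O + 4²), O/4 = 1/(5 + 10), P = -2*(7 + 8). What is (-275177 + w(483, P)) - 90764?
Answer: -366429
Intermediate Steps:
P = -30 (P = -2*15 = -30)
O = 4/15 (O = 4/(5 + 10) = 4/15 ≈ 0.26667)
w(c, u) = 244*u/15 (w(c, u) = u*(4/15 + 4²) = u*(4/15 + 16) = u*(244/15) = 244*u/15)
(-275177 + w(483, P)) - 90764 = (-275177 + (244/15)*(-30)) - 90764 = (-275177 - 488) - 90764 = -275665 - 90764 = -366429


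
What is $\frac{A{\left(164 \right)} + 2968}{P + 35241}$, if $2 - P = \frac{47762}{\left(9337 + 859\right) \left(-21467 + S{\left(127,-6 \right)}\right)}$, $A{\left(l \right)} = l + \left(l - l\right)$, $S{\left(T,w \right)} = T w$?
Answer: $\frac{354929020344}{3993858090287} \approx 0.088869$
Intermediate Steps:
$A{\left(l \right)} = l$ ($A{\left(l \right)} = l + 0 = l$)
$P = \frac{226670765}{113323442}$ ($P = 2 - \frac{47762}{\left(9337 + 859\right) \left(-21467 + 127 \left(-6\right)\right)} = 2 - \frac{47762}{10196 \left(-21467 - 762\right)} = 2 - \frac{47762}{10196 \left(-22229\right)} = 2 - \frac{47762}{-226646884} = 2 - 47762 \left(- \frac{1}{226646884}\right) = 2 - - \frac{23881}{113323442} = 2 + \frac{23881}{113323442} = \frac{226670765}{113323442} \approx 2.0002$)
$\frac{A{\left(164 \right)} + 2968}{P + 35241} = \frac{164 + 2968}{\frac{226670765}{113323442} + 35241} = \frac{3132}{\frac{3993858090287}{113323442}} = 3132 \cdot \frac{113323442}{3993858090287} = \frac{354929020344}{3993858090287}$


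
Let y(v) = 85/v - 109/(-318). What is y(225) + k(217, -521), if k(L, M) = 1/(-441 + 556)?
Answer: 16001/21942 ≈ 0.72924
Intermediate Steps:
y(v) = 109/318 + 85/v (y(v) = 85/v - 109*(-1/318) = 85/v + 109/318 = 109/318 + 85/v)
k(L, M) = 1/115
y(225) + k(217, -521) = (109/318 + 85/225) + 1/115 = (109/318 + 85*(1/225)) + 1/115 = (109/318 + 17/45) + 1/115 = 3437/4770 + 1/115 = 16001/21942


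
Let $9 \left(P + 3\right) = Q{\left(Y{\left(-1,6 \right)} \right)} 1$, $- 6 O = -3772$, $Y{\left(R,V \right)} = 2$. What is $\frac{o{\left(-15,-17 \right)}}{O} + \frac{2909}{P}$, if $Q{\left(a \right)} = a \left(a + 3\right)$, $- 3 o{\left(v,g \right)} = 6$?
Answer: $- \frac{24688734}{16031} \approx -1540.1$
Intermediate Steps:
$o{\left(v,g \right)} = -2$ ($o{\left(v,g \right)} = \left(- \frac{1}{3}\right) 6 = -2$)
$Q{\left(a \right)} = a \left(3 + a\right)$
$O = \frac{1886}{3}$ ($O = \left(- \frac{1}{6}\right) \left(-3772\right) = \frac{1886}{3} \approx 628.67$)
$P = - \frac{17}{9}$ ($P = -3 + \frac{2 \left(3 + 2\right) 1}{9} = -3 + \frac{2 \cdot 5 \cdot 1}{9} = -3 + \frac{10 \cdot 1}{9} = -3 + \frac{1}{9} \cdot 10 = -3 + \frac{10}{9} = - \frac{17}{9} \approx -1.8889$)
$\frac{o{\left(-15,-17 \right)}}{O} + \frac{2909}{P} = - \frac{2}{\frac{1886}{3}} + \frac{2909}{- \frac{17}{9}} = \left(-2\right) \frac{3}{1886} + 2909 \left(- \frac{9}{17}\right) = - \frac{3}{943} - \frac{26181}{17} = - \frac{24688734}{16031}$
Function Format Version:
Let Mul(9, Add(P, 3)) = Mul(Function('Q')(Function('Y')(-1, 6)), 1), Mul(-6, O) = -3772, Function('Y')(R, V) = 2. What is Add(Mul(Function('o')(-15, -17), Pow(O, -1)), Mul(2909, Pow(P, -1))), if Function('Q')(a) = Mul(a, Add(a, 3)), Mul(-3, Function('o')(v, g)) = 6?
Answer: Rational(-24688734, 16031) ≈ -1540.1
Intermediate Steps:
Function('o')(v, g) = -2 (Function('o')(v, g) = Mul(Rational(-1, 3), 6) = -2)
Function('Q')(a) = Mul(a, Add(3, a))
O = Rational(1886, 3) (O = Mul(Rational(-1, 6), -3772) = Rational(1886, 3) ≈ 628.67)
P = Rational(-17, 9) (P = Add(-3, Mul(Rational(1, 9), Mul(Mul(2, Add(3, 2)), 1))) = Add(-3, Mul(Rational(1, 9), Mul(Mul(2, 5), 1))) = Add(-3, Mul(Rational(1, 9), Mul(10, 1))) = Add(-3, Mul(Rational(1, 9), 10)) = Add(-3, Rational(10, 9)) = Rational(-17, 9) ≈ -1.8889)
Add(Mul(Function('o')(-15, -17), Pow(O, -1)), Mul(2909, Pow(P, -1))) = Add(Mul(-2, Pow(Rational(1886, 3), -1)), Mul(2909, Pow(Rational(-17, 9), -1))) = Add(Mul(-2, Rational(3, 1886)), Mul(2909, Rational(-9, 17))) = Add(Rational(-3, 943), Rational(-26181, 17)) = Rational(-24688734, 16031)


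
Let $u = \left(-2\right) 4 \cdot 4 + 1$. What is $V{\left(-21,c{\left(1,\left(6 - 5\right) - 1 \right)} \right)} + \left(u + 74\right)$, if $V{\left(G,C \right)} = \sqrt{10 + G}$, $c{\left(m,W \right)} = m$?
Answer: $43 + i \sqrt{11} \approx 43.0 + 3.3166 i$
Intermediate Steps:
$u = -31$ ($u = \left(-8\right) 4 + 1 = -32 + 1 = -31$)
$V{\left(-21,c{\left(1,\left(6 - 5\right) - 1 \right)} \right)} + \left(u + 74\right) = \sqrt{10 - 21} + \left(-31 + 74\right) = \sqrt{-11} + 43 = i \sqrt{11} + 43 = 43 + i \sqrt{11}$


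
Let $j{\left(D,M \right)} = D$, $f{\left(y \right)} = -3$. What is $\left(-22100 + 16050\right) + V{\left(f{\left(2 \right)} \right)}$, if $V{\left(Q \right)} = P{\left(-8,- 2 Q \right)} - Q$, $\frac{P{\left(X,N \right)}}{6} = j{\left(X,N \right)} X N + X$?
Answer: $-3791$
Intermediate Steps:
$P{\left(X,N \right)} = 6 X + 6 N X^{2}$ ($P{\left(X,N \right)} = 6 \left(X X N + X\right) = 6 \left(X^{2} N + X\right) = 6 \left(N X^{2} + X\right) = 6 \left(X + N X^{2}\right) = 6 X + 6 N X^{2}$)
$V{\left(Q \right)} = -48 - 769 Q$ ($V{\left(Q \right)} = 6 \left(-8\right) \left(1 + - 2 Q \left(-8\right)\right) - Q = 6 \left(-8\right) \left(1 + 16 Q\right) - Q = \left(-48 - 768 Q\right) - Q = -48 - 769 Q$)
$\left(-22100 + 16050\right) + V{\left(f{\left(2 \right)} \right)} = \left(-22100 + 16050\right) - -2259 = -6050 + \left(-48 + 2307\right) = -6050 + 2259 = -3791$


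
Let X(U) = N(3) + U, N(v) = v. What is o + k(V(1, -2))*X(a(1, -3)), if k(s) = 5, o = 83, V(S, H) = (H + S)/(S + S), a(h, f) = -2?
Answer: 88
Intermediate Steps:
V(S, H) = (H + S)/(2*S) (V(S, H) = (H + S)/((2*S)) = (H + S)*(1/(2*S)) = (H + S)/(2*S))
X(U) = 3 + U
o + k(V(1, -2))*X(a(1, -3)) = 83 + 5*(3 - 2) = 83 + 5*1 = 83 + 5 = 88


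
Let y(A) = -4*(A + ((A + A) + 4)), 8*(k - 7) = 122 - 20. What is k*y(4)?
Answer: -1264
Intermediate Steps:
k = 79/4 (k = 7 + (122 - 20)/8 = 7 + (⅛)*102 = 7 + 51/4 = 79/4 ≈ 19.750)
y(A) = -16 - 12*A (y(A) = -4*(A + (2*A + 4)) = -4*(A + (4 + 2*A)) = -4*(4 + 3*A) = -16 - 12*A)
k*y(4) = 79*(-16 - 12*4)/4 = 79*(-16 - 48)/4 = (79/4)*(-64) = -1264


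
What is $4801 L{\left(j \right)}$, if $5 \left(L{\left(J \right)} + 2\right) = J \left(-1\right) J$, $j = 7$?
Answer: $- \frac{283259}{5} \approx -56652.0$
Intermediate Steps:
$L{\left(J \right)} = -2 - \frac{J^{2}}{5}$ ($L{\left(J \right)} = -2 + \frac{J \left(-1\right) J}{5} = -2 + \frac{- J J}{5} = -2 + \frac{\left(-1\right) J^{2}}{5} = -2 - \frac{J^{2}}{5}$)
$4801 L{\left(j \right)} = 4801 \left(-2 - \frac{7^{2}}{5}\right) = 4801 \left(-2 - \frac{49}{5}\right) = 4801 \left(- \frac{59}{5}\right) = - \frac{283259}{5}$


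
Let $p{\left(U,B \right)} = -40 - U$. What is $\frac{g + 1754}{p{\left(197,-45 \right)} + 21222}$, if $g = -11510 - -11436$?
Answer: $\frac{112}{1399} \approx 0.080057$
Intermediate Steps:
$g = -74$ ($g = -11510 + 11436 = -74$)
$\frac{g + 1754}{p{\left(197,-45 \right)} + 21222} = \frac{-74 + 1754}{\left(-40 - 197\right) + 21222} = \frac{1680}{\left(-40 - 197\right) + 21222} = \frac{1680}{-237 + 21222} = \frac{1680}{20985} = 1680 \cdot \frac{1}{20985} = \frac{112}{1399}$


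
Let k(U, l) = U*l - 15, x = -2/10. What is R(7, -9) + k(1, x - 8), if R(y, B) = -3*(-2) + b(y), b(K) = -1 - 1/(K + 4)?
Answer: -1006/55 ≈ -18.291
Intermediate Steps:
x = -1/5 (x = -2*1/10 = -1/5 ≈ -0.20000)
b(K) = -1 - 1/(4 + K)
k(U, l) = -15 + U*l
R(y, B) = 6 + (-5 - y)/(4 + y) (R(y, B) = -3*(-2) + (-5 - y)/(4 + y) = 6 + (-5 - y)/(4 + y))
R(7, -9) + k(1, x - 8) = (19 + 5*7)/(4 + 7) + (-15 + 1*(-1/5 - 8)) = (19 + 35)/11 + (-15 + 1*(-41/5)) = (1/11)*54 + (-15 - 41/5) = 54/11 - 116/5 = -1006/55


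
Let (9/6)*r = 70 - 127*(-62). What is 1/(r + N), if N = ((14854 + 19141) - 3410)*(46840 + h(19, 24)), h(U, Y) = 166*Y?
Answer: 1/1554457336 ≈ 6.4331e-10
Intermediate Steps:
N = 1554452040 (N = ((14854 + 19141) - 3410)*(46840 + 166*24) = (33995 - 3410)*(46840 + 3984) = 30585*50824 = 1554452040)
r = 5296 (r = 2*(70 - 127*(-62))/3 = 2*(70 + 7874)/3 = (⅔)*7944 = 5296)
1/(r + N) = 1/(5296 + 1554452040) = 1/1554457336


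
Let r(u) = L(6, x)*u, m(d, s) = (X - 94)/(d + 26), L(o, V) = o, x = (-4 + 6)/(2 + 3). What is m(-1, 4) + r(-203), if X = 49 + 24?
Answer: -30471/25 ≈ -1218.8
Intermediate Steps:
x = ⅖ (x = 2/5 = 2*(⅕) = ⅖ ≈ 0.40000)
X = 73
m(d, s) = -21/(26 + d) (m(d, s) = (73 - 94)/(d + 26) = -21/(26 + d))
r(u) = 6*u
m(-1, 4) + r(-203) = -21/(26 - 1) + 6*(-203) = -21/25 - 1218 = -30471/25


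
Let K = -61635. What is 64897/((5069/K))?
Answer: -3999926595/5069 ≈ -7.8910e+5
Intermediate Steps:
64897/((5069/K)) = 64897/((5069/(-61635))) = 64897/((5069*(-1/61635))) = 64897/(-5069/61635) = 64897*(-61635/5069) = -3999926595/5069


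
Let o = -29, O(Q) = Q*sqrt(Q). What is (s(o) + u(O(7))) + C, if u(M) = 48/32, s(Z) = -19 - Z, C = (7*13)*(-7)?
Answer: -1251/2 ≈ -625.50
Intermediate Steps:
O(Q) = Q**(3/2)
C = -637 (C = 91*(-7) = -637)
u(M) = 3/2 (u(M) = 48*(1/32) = 3/2)
(s(o) + u(O(7))) + C = ((-19 - 1*(-29)) + 3/2) - 637 = ((-19 + 29) + 3/2) - 637 = (10 + 3/2) - 637 = 23/2 - 637 = -1251/2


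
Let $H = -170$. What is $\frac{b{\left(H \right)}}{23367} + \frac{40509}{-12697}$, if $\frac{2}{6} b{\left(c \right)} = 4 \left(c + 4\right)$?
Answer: $- \frac{323955409}{98896933} \approx -3.2757$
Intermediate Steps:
$b{\left(c \right)} = 48 + 12 c$ ($b{\left(c \right)} = 3 \cdot 4 \left(c + 4\right) = 3 \cdot 4 \left(4 + c\right) = 3 \left(16 + 4 c\right) = 48 + 12 c$)
$\frac{b{\left(H \right)}}{23367} + \frac{40509}{-12697} = \frac{48 + 12 \left(-170\right)}{23367} + \frac{40509}{-12697} = \left(48 - 2040\right) \frac{1}{23367} + 40509 \left(- \frac{1}{12697}\right) = \left(-1992\right) \frac{1}{23367} - \frac{40509}{12697} = - \frac{664}{7789} - \frac{40509}{12697} = - \frac{323955409}{98896933}$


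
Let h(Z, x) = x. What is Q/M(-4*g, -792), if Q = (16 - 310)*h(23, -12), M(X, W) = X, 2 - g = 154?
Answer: 441/76 ≈ 5.8026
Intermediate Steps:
g = -152 (g = 2 - 1*154 = 2 - 154 = -152)
Q = 3528 (Q = (16 - 310)*(-12) = -294*(-12) = 3528)
Q/M(-4*g, -792) = 3528/((-4*(-152))) = 3528/608 = 3528*(1/608) = 441/76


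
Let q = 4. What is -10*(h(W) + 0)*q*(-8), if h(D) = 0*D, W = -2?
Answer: 0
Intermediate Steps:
h(D) = 0
-10*(h(W) + 0)*q*(-8) = -10*(0 + 0)*4*(-8) = -0*4*(-8) = -10*0*(-8) = 0*(-8) = 0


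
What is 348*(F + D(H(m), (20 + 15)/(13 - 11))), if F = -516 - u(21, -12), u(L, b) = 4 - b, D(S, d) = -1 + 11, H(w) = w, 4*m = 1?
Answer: -181656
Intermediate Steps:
m = ¼ (m = (¼)*1 = ¼ ≈ 0.25000)
D(S, d) = 10
F = -532 (F = -516 - (4 - 1*(-12)) = -516 - (4 + 12) = -516 - 1*16 = -516 - 16 = -532)
348*(F + D(H(m), (20 + 15)/(13 - 11))) = 348*(-532 + 10) = 348*(-522) = -181656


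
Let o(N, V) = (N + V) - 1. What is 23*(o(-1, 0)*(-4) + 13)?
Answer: 483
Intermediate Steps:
o(N, V) = -1 + N + V
23*(o(-1, 0)*(-4) + 13) = 23*((-1 - 1 + 0)*(-4) + 13) = 23*(-2*(-4) + 13) = 23*(8 + 13) = 23*21 = 483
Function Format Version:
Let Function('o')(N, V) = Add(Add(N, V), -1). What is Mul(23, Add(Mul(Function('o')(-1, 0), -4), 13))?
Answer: 483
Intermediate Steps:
Function('o')(N, V) = Add(-1, N, V)
Mul(23, Add(Mul(Function('o')(-1, 0), -4), 13)) = Mul(23, Add(Mul(Add(-1, -1, 0), -4), 13)) = Mul(23, Add(Mul(-2, -4), 13)) = Mul(23, Add(8, 13)) = Mul(23, 21) = 483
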